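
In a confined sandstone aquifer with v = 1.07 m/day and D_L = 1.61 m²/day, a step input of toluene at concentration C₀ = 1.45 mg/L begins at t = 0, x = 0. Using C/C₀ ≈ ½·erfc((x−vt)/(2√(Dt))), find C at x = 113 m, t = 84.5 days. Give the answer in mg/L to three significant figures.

0.124 mg/L

For a continuous step input, C/C₀ ≈ ½·erfc((x−vt)/(2√(Dt))).
vt = 1.07 × 84.5 = 90.415 m and 2√(Dt) = 2√(1.61 × 84.5) = 23.33 m.
Argument (x−vt)/(2√(Dt)) = (113 − 90.415)/23.33 = 0.9681; ½·erfc(0.9681) = 0.08548.
C = 1.45 × 0.08548 = 0.124 mg/L.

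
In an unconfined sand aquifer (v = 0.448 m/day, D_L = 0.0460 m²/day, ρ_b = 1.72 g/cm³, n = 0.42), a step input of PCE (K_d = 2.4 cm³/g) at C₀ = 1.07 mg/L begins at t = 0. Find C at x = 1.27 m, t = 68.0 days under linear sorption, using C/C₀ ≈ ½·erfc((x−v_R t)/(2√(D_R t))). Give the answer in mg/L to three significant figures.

1.05 mg/L

Retardation factor R = 1 + ρ_b·K_d/n = 1 + 1.72 × 2.4/0.42 = 10.83.
Sorption retards both mechanisms: v_R = v/R = 0.04137 m/day, D_R = D/R = 0.004247 m²/day.
v_R·t = 0.04137 × 68.0 = 2.81316 m; 2√(D_R t) = 1.075 m; argument = (1.27 − 2.81316)/1.075 = -1.435.
C = C₀ × ½·erfc(-1.435) = 1.07 × 0.9788 = 1.05 mg/L.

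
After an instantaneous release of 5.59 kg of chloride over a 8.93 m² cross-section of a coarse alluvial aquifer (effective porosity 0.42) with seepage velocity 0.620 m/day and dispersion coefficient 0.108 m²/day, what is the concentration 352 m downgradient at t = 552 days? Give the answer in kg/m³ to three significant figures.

For an instantaneous plane source, C(x,t) = M/(n_e·A·√(4πDt)) · exp(−(x−vt)²/(4Dt)), with n_e·A the pore (flow) area.
Plume center vt = 0.620 × 552 = 342.24 m, so the well at 352 m is 9.76 m downgradient of the peak.
√(4πDt) = 27.37 m, giving peak height M/(n_e·A·√(4πDt)) = 5.59/(0.42 × 8.93 × 27.37) = 0.05445 kg/m³.
(x−vt)²/(4Dt) = (9.76)²/(4 × 0.108 × 552) = 0.3995; exp(−0.3995) = 0.6707.
C = 0.05445 × 0.6707 = 0.0365 kg/m³.

0.0365 kg/m³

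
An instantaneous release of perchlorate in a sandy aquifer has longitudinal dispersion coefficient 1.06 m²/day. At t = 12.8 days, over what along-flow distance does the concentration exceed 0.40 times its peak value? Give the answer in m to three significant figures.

The plume is Gaussian with σ = √(2Dt) = √(2 × 1.06 × 12.8) = 5.209 m.
C/C_peak = exp(−Δx²/(2σ²)) = 0.40 ⇒ Δx = σ·√(−2 ln 0.40) = 5.209 × 1.354 = 7.053 m.
Width = 2Δx = 14.1 m.

14.1 m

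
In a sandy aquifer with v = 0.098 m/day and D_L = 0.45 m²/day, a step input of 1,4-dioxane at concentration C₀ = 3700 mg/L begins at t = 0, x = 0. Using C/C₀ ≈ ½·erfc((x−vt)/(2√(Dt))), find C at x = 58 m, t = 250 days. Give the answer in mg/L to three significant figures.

47.2 mg/L

For a continuous step input, C/C₀ ≈ ½·erfc((x−vt)/(2√(Dt))).
vt = 0.098 × 250 = 24.5 m and 2√(Dt) = 2√(0.45 × 250) = 21.21 m.
Argument (x−vt)/(2√(Dt)) = (58 − 24.5)/21.21 = 1.579; ½·erfc(1.579) = 0.01277.
C = 3700 × 0.01277 = 47.2 mg/L.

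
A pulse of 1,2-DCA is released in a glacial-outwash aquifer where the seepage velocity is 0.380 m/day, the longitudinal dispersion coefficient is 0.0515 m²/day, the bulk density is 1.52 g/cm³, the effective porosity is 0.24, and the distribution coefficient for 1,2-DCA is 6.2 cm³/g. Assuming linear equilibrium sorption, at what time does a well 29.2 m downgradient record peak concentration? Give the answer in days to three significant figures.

Retardation factor R = 1 + ρ_b·K_d/n = 1 + 1.52 × 6.2/0.24 = 40.27.
Sorption retards both mechanisms: v_R = v/R = 0.009436 m/day, D_R = D/R = 0.001279 m²/day.
Peak time from v_R²t² + 2D_R t − x² = 0: t = (√(D_R² + v_R²x²) − D_R)/v_R².
√(D_R² + v_R²x²) = √(0.001279² + 0.009436² × 29.2²) = 0.2755; v_R² = 8.904e-05.
t = (0.2755 − 0.001279)/8.904e-05 = 3080 days.

3080 days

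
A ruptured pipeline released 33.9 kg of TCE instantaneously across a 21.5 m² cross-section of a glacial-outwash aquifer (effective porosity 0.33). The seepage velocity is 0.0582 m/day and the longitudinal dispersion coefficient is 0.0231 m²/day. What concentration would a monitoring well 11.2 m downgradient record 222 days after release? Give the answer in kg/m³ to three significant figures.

For an instantaneous plane source, C(x,t) = M/(n_e·A·√(4πDt)) · exp(−(x−vt)²/(4Dt)), with n_e·A the pore (flow) area.
Plume center vt = 0.0582 × 222 = 12.9204 m, so the well at 11.2 m is 1.7204 m upgradient of the peak.
√(4πDt) = 8.028 m, giving peak height M/(n_e·A·√(4πDt)) = 33.9/(0.33 × 21.5 × 8.028) = 0.5952 kg/m³.
(x−vt)²/(4Dt) = (-1.7204)²/(4 × 0.0231 × 222) = 0.1443; exp(−0.1443) = 0.8656.
C = 0.5952 × 0.8656 = 0.515 kg/m³.

0.515 kg/m³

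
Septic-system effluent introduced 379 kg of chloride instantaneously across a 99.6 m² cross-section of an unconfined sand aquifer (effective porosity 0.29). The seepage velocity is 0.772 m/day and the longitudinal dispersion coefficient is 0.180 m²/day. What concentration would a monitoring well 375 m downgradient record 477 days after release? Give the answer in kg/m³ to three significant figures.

For an instantaneous plane source, C(x,t) = M/(n_e·A·√(4πDt)) · exp(−(x−vt)²/(4Dt)), with n_e·A the pore (flow) area.
Plume center vt = 0.772 × 477 = 368.244 m, so the well at 375 m is 6.756 m downgradient of the peak.
√(4πDt) = 32.85 m, giving peak height M/(n_e·A·√(4πDt)) = 379/(0.29 × 99.6 × 32.85) = 0.3994 kg/m³.
(x−vt)²/(4Dt) = (6.756)²/(4 × 0.180 × 477) = 0.1329; exp(−0.1329) = 0.8756.
C = 0.3994 × 0.8756 = 0.350 kg/m³.

0.350 kg/m³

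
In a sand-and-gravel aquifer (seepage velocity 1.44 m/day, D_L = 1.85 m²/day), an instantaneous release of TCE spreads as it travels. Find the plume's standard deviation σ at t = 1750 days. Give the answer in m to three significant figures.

80.5 m

Dispersive spreading gives a Gaussian with σ² = 2Dt; advection only shifts the center.
σ = √(2 × 1.85 × 1750) = 80.5 m.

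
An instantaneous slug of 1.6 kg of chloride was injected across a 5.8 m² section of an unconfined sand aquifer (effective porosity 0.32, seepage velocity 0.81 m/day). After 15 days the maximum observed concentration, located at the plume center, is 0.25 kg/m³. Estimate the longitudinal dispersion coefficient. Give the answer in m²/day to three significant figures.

0.0631 m²/day

At the plume center C_max = M/(n_e·A·√(4πDt)), so D = M²/(4πt·(n_e·A·C_max)²).
n_e·A·C_max = 0.32 × 5.8 × 0.25 = 0.4640 kg/m.
D = 1.6²/(4π × 15 × 0.4640²) = 0.0631 m²/day.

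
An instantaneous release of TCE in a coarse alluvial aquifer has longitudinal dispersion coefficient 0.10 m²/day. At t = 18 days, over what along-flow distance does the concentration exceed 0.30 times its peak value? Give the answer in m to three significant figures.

The plume is Gaussian with σ = √(2Dt) = √(2 × 0.10 × 18) = 1.897 m.
C/C_peak = exp(−Δx²/(2σ²)) = 0.30 ⇒ Δx = σ·√(−2 ln 0.30) = 1.897 × 1.552 = 2.944 m.
Width = 2Δx = 5.89 m.

5.89 m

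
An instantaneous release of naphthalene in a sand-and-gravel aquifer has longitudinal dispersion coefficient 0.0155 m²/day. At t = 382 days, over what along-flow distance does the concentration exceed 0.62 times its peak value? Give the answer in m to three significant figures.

6.73 m

The plume is Gaussian with σ = √(2Dt) = √(2 × 0.0155 × 382) = 3.441 m.
C/C_peak = exp(−Δx²/(2σ²)) = 0.62 ⇒ Δx = σ·√(−2 ln 0.62) = 3.441 × 0.9778 = 3.365 m.
Width = 2Δx = 6.73 m.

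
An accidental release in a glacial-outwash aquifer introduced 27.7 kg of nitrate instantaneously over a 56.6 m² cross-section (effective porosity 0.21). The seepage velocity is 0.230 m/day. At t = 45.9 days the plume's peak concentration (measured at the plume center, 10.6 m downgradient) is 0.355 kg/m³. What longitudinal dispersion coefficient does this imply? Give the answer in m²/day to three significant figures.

0.0747 m²/day

At the plume center C_max = M/(n_e·A·√(4πDt)), so D = M²/(4πt·(n_e·A·C_max)²).
n_e·A·C_max = 0.21 × 56.6 × 0.355 = 4.220 kg/m.
D = 27.7²/(4π × 45.9 × 4.220²) = 0.0747 m²/day.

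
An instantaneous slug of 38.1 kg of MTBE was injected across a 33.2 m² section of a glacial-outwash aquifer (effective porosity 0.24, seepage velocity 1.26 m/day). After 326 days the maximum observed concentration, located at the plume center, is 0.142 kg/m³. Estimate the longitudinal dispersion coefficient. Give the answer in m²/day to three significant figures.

At the plume center C_max = M/(n_e·A·√(4πDt)), so D = M²/(4πt·(n_e·A·C_max)²).
n_e·A·C_max = 0.24 × 33.2 × 0.142 = 1.131 kg/m.
D = 38.1²/(4π × 326 × 1.131²) = 0.277 m²/day.

0.277 m²/day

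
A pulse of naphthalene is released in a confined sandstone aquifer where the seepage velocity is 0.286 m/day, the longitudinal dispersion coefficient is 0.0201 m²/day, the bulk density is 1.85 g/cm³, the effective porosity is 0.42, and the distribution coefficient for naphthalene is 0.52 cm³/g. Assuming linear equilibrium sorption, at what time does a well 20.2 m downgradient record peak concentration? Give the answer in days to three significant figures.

Retardation factor R = 1 + ρ_b·K_d/n = 1 + 1.85 × 0.52/0.42 = 3.290.
Sorption retards both mechanisms: v_R = v/R = 0.08693 m/day, D_R = D/R = 0.006109 m²/day.
Peak time from v_R²t² + 2D_R t − x² = 0: t = (√(D_R² + v_R²x²) − D_R)/v_R².
√(D_R² + v_R²x²) = √(0.006109² + 0.08693² × 20.2²) = 1.756; v_R² = 0.007557.
t = (1.756 − 0.006109)/0.007557 = 232 days.

232 days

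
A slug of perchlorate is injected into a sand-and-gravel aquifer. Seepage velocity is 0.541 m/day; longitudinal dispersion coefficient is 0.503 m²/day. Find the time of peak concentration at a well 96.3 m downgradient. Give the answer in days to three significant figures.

176 days

For the 1D instantaneous-source solution, setting ∂C/∂t = 0 at fixed x gives v²t² + 2Dt − x² = 0, so t = (√(D² + v²x²) − D)/v².
√(D² + v²x²) = √(0.503² + 0.541² × 96.3²) = 52.10; v² = 0.292681.
t = (52.10 − 0.503)/0.292681 = 176 days (vs. the pure-advection estimate x/v = 178 d).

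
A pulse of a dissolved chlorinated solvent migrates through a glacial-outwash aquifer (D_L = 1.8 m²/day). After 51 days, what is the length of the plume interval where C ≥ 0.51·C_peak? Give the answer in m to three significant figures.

The plume is Gaussian with σ = √(2Dt) = √(2 × 1.8 × 51) = 13.55 m.
C/C_peak = exp(−Δx²/(2σ²)) = 0.51 ⇒ Δx = σ·√(−2 ln 0.51) = 13.55 × 1.160 = 15.72 m.
Width = 2Δx = 31.4 m.

31.4 m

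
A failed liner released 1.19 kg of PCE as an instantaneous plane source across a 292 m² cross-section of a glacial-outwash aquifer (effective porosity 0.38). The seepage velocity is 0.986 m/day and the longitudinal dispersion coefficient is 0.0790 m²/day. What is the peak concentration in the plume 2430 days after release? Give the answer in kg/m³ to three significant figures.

0.000218 kg/m³

The peak of an instantaneous 1D plume sits at x = vt; there the Gaussian factor is 1 and C_max = M/(n_e·A·√(4πDt)), where n_e·A is the pore area the mass is dissolved in.
√(4πDt) = √(4π × 0.0790 × 2430) = 49.12 m, so C_max = 1.19/(0.38 × 292 × 49.12) = 0.000218 kg/m³.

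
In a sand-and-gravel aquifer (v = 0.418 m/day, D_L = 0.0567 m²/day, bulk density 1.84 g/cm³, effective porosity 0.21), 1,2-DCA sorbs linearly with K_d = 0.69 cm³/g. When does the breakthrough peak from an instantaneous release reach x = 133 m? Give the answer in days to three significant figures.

Retardation factor R = 1 + ρ_b·K_d/n = 1 + 1.84 × 0.69/0.21 = 7.046.
Sorption retards both mechanisms: v_R = v/R = 0.05932 m/day, D_R = D/R = 0.008047 m²/day.
Peak time from v_R²t² + 2D_R t − x² = 0: t = (√(D_R² + v_R²x²) − D_R)/v_R².
√(D_R² + v_R²x²) = √(0.008047² + 0.05932² × 133²) = 7.890; v_R² = 0.003519.
t = (7.890 − 0.008047)/0.003519 = 2240 days.

2240 days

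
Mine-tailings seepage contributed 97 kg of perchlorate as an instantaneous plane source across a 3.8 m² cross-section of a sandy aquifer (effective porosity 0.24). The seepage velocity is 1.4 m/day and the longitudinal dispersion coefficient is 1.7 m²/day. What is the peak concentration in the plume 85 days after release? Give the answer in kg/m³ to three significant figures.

2.50 kg/m³

The peak of an instantaneous 1D plume sits at x = vt; there the Gaussian factor is 1 and C_max = M/(n_e·A·√(4πDt)), where n_e·A is the pore area the mass is dissolved in.
√(4πDt) = √(4π × 1.7 × 85) = 42.61 m, so C_max = 97/(0.24 × 3.8 × 42.61) = 2.50 kg/m³.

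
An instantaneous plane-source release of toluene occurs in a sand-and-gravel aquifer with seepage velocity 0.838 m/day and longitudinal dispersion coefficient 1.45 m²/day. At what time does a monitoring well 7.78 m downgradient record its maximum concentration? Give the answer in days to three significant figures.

7.45 days

For the 1D instantaneous-source solution, setting ∂C/∂t = 0 at fixed x gives v²t² + 2Dt − x² = 0, so t = (√(D² + v²x²) − D)/v².
√(D² + v²x²) = √(1.45² + 0.838² × 7.78²) = 6.679; v² = 0.702244.
t = (6.679 − 1.45)/0.702244 = 7.45 days (vs. the pure-advection estimate x/v = 9.28 d).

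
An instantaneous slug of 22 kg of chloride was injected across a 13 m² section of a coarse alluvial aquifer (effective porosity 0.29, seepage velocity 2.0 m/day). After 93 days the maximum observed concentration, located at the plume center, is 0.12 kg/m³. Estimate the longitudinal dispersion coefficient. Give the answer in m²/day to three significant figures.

2.02 m²/day

At the plume center C_max = M/(n_e·A·√(4πDt)), so D = M²/(4πt·(n_e·A·C_max)²).
n_e·A·C_max = 0.29 × 13 × 0.12 = 0.4524 kg/m.
D = 22²/(4π × 93 × 0.4524²) = 2.02 m²/day.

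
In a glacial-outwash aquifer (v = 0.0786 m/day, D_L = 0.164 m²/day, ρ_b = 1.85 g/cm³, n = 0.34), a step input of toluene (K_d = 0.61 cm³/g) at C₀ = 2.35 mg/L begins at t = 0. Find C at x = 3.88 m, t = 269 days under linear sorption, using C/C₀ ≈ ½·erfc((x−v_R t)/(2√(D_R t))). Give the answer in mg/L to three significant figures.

1.38 mg/L

Retardation factor R = 1 + ρ_b·K_d/n = 1 + 1.85 × 0.61/0.34 = 4.319.
Sorption retards both mechanisms: v_R = v/R = 0.01820 m/day, D_R = D/R = 0.03797 m²/day.
v_R·t = 0.01820 × 269 = 4.8958 m; 2√(D_R t) = 6.392 m; argument = (3.88 − 4.8958)/6.392 = -0.1589.
C = C₀ × ½·erfc(-0.1589) = 2.35 × 0.5889 = 1.38 mg/L.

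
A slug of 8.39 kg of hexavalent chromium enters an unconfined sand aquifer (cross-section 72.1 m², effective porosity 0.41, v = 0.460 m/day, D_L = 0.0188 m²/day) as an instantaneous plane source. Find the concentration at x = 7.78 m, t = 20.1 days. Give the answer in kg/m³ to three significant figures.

0.0314 kg/m³

For an instantaneous plane source, C(x,t) = M/(n_e·A·√(4πDt)) · exp(−(x−vt)²/(4Dt)), with n_e·A the pore (flow) area.
Plume center vt = 0.460 × 20.1 = 9.246 m, so the well at 7.78 m is 1.466 m upgradient of the peak.
√(4πDt) = 2.179 m, giving peak height M/(n_e·A·√(4πDt)) = 8.39/(0.41 × 72.1 × 2.179) = 0.1303 kg/m³.
(x−vt)²/(4Dt) = (-1.466)²/(4 × 0.0188 × 20.1) = 1.422; exp(−1.422) = 0.2412.
C = 0.1303 × 0.2412 = 0.0314 kg/m³.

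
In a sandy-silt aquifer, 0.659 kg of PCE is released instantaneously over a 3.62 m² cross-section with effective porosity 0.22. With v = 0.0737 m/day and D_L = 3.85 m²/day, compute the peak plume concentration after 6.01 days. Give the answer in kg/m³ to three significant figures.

0.0485 kg/m³

The peak of an instantaneous 1D plume sits at x = vt; there the Gaussian factor is 1 and C_max = M/(n_e·A·√(4πDt)), where n_e·A is the pore area the mass is dissolved in.
√(4πDt) = √(4π × 3.85 × 6.01) = 17.05 m, so C_max = 0.659/(0.22 × 3.62 × 17.05) = 0.0485 kg/m³.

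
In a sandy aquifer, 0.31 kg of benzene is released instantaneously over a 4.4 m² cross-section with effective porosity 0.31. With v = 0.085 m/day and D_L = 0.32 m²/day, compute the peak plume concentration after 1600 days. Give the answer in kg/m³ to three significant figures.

The peak of an instantaneous 1D plume sits at x = vt; there the Gaussian factor is 1 and C_max = M/(n_e·A·√(4πDt)), where n_e·A is the pore area the mass is dissolved in.
√(4πDt) = √(4π × 0.32 × 1600) = 80.21 m, so C_max = 0.31/(0.31 × 4.4 × 80.21) = 0.00283 kg/m³.

0.00283 kg/m³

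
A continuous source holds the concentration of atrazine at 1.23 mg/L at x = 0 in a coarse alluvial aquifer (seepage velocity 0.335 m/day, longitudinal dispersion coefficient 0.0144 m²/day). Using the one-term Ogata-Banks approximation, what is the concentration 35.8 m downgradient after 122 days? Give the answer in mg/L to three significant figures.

For a continuous step input, C/C₀ ≈ ½·erfc((x−vt)/(2√(Dt))).
vt = 0.335 × 122 = 40.87 m and 2√(Dt) = 2√(0.0144 × 122) = 2.651 m.
Argument (x−vt)/(2√(Dt)) = (35.8 − 40.87)/2.651 = -1.912; ½·erfc(-1.912) = 0.9966.
C = 1.23 × 0.9966 = 1.23 mg/L.

1.23 mg/L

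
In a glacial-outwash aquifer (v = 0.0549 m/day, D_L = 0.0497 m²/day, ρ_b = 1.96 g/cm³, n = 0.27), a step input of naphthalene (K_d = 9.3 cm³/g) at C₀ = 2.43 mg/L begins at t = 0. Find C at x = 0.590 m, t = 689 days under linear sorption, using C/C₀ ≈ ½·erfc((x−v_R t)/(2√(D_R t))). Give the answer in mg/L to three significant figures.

1.18 mg/L

Retardation factor R = 1 + ρ_b·K_d/n = 1 + 1.96 × 9.3/0.27 = 68.51.
Sorption retards both mechanisms: v_R = v/R = 0.0008013 m/day, D_R = D/R = 0.0007254 m²/day.
v_R·t = 0.0008013 × 689 = 0.5520957 m; 2√(D_R t) = 1.414 m; argument = (0.590 − 0.5520957)/1.414 = 0.02681.
C = C₀ × ½·erfc(0.02681) = 2.43 × 0.4849 = 1.18 mg/L.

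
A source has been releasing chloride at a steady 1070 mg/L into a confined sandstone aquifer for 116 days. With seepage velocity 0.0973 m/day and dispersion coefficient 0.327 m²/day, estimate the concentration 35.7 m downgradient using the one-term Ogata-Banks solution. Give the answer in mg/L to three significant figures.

For a continuous step input, C/C₀ ≈ ½·erfc((x−vt)/(2√(Dt))).
vt = 0.0973 × 116 = 11.2868 m and 2√(Dt) = 2√(0.327 × 116) = 12.32 m.
Argument (x−vt)/(2√(Dt)) = (35.7 − 11.2868)/12.32 = 1.982; ½·erfc(1.982) = 0.002532.
C = 1070 × 0.002532 = 2.71 mg/L.

2.71 mg/L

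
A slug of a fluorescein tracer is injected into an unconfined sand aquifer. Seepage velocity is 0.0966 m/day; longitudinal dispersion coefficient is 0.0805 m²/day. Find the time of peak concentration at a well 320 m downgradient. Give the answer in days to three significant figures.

For the 1D instantaneous-source solution, setting ∂C/∂t = 0 at fixed x gives v²t² + 2Dt − x² = 0, so t = (√(D² + v²x²) − D)/v².
√(D² + v²x²) = √(0.0805² + 0.0966² × 320²) = 30.91; v² = 0.00933156.
t = (30.91 − 0.0805)/0.00933156 = 3300 days (vs. the pure-advection estimate x/v = 3310 d).

3300 days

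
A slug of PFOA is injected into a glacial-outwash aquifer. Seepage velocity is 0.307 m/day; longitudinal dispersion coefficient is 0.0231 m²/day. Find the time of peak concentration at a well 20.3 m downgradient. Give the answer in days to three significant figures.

For the 1D instantaneous-source solution, setting ∂C/∂t = 0 at fixed x gives v²t² + 2Dt − x² = 0, so t = (√(D² + v²x²) − D)/v².
√(D² + v²x²) = √(0.0231² + 0.307² × 20.3²) = 6.232; v² = 0.094249.
t = (6.232 − 0.0231)/0.094249 = 65.9 days (vs. the pure-advection estimate x/v = 66.1 d).

65.9 days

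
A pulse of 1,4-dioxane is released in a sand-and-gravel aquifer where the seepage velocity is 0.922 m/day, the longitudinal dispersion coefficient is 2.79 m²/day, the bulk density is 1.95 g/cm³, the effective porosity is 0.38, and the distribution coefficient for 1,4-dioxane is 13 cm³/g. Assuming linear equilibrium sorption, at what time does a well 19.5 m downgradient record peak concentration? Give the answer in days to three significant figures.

Retardation factor R = 1 + ρ_b·K_d/n = 1 + 1.95 × 13/0.38 = 67.71.
Sorption retards both mechanisms: v_R = v/R = 0.01362 m/day, D_R = D/R = 0.04121 m²/day.
Peak time from v_R²t² + 2D_R t − x² = 0: t = (√(D_R² + v_R²x²) − D_R)/v_R².
√(D_R² + v_R²x²) = √(0.04121² + 0.01362² × 19.5²) = 0.2688; v_R² = 0.0001855.
t = (0.2688 − 0.04121)/0.0001855 = 1230 days.

1230 days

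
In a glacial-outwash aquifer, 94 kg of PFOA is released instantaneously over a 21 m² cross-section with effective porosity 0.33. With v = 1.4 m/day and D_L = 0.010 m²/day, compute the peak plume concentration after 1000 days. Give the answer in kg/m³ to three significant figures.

1.21 kg/m³

The peak of an instantaneous 1D plume sits at x = vt; there the Gaussian factor is 1 and C_max = M/(n_e·A·√(4πDt)), where n_e·A is the pore area the mass is dissolved in.
√(4πDt) = √(4π × 0.010 × 1000) = 11.21 m, so C_max = 94/(0.33 × 21 × 11.21) = 1.21 kg/m³.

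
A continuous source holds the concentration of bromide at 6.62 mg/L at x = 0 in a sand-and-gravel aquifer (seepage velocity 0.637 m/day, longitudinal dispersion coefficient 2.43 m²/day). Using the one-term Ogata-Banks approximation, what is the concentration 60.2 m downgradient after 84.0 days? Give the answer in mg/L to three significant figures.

For a continuous step input, C/C₀ ≈ ½·erfc((x−vt)/(2√(Dt))).
vt = 0.637 × 84.0 = 53.508 m and 2√(Dt) = 2√(2.43 × 84.0) = 28.57 m.
Argument (x−vt)/(2√(Dt)) = (60.2 − 53.508)/28.57 = 0.2342; ½·erfc(0.2342) = 0.3702.
C = 6.62 × 0.3702 = 2.45 mg/L.

2.45 mg/L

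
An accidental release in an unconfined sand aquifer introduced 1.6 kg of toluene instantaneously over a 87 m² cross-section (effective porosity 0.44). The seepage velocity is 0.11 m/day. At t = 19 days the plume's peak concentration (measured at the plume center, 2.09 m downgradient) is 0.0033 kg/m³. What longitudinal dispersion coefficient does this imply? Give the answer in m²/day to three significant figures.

At the plume center C_max = M/(n_e·A·√(4πDt)), so D = M²/(4πt·(n_e·A·C_max)²).
n_e·A·C_max = 0.44 × 87 × 0.0033 = 0.1263 kg/m.
D = 1.6²/(4π × 19 × 0.1263²) = 0.672 m²/day.

0.672 m²/day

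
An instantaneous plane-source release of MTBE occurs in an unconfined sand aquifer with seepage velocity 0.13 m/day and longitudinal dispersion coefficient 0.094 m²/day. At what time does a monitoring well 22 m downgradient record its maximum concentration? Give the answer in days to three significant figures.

For the 1D instantaneous-source solution, setting ∂C/∂t = 0 at fixed x gives v²t² + 2Dt − x² = 0, so t = (√(D² + v²x²) − D)/v².
√(D² + v²x²) = √(0.094² + 0.13² × 22²) = 2.862; v² = 0.0169.
t = (2.862 − 0.094)/0.0169 = 164 days (vs. the pure-advection estimate x/v = 169 d).

164 days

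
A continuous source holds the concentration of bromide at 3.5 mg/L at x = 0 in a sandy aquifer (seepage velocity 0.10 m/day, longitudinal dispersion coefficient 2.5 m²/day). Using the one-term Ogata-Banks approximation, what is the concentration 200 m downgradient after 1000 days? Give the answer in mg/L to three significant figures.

For a continuous step input, C/C₀ ≈ ½·erfc((x−vt)/(2√(Dt))).
vt = 0.10 × 1000 = 100 m and 2√(Dt) = 2√(2.5 × 1000) = 100.0 m.
Argument (x−vt)/(2√(Dt)) = (200 − 100)/100.0 = 1.000; ½·erfc(1.000) = 0.07865.
C = 3.5 × 0.07865 = 0.275 mg/L.

0.275 mg/L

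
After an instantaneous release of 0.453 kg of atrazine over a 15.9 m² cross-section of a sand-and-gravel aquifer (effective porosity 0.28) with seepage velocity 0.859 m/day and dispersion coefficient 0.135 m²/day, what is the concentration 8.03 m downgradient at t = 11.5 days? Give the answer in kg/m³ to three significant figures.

0.0133 kg/m³

For an instantaneous plane source, C(x,t) = M/(n_e·A·√(4πDt)) · exp(−(x−vt)²/(4Dt)), with n_e·A the pore (flow) area.
Plume center vt = 0.859 × 11.5 = 9.8785 m, so the well at 8.03 m is 1.8485 m upgradient of the peak.
√(4πDt) = 4.417 m, giving peak height M/(n_e·A·√(4πDt)) = 0.453/(0.28 × 15.9 × 4.417) = 0.02304 kg/m³.
(x−vt)²/(4Dt) = (-1.8485)²/(4 × 0.135 × 11.5) = 0.5502; exp(−0.5502) = 0.5768.
C = 0.02304 × 0.5768 = 0.0133 kg/m³.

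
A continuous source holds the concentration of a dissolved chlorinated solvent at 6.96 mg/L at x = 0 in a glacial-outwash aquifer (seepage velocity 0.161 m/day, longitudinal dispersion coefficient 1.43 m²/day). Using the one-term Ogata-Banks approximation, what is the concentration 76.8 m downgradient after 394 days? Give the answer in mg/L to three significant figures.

2.40 mg/L

For a continuous step input, C/C₀ ≈ ½·erfc((x−vt)/(2√(Dt))).
vt = 0.161 × 394 = 63.434 m and 2√(Dt) = 2√(1.43 × 394) = 47.47 m.
Argument (x−vt)/(2√(Dt)) = (76.8 − 63.434)/47.47 = 0.2816; ½·erfc(0.2816) = 0.3452.
C = 6.96 × 0.3452 = 2.40 mg/L.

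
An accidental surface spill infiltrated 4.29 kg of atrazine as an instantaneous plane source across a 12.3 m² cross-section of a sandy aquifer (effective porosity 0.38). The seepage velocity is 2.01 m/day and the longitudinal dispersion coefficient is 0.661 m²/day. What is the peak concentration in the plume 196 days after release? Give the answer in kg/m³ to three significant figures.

0.0227 kg/m³

The peak of an instantaneous 1D plume sits at x = vt; there the Gaussian factor is 1 and C_max = M/(n_e·A·√(4πDt)), where n_e·A is the pore area the mass is dissolved in.
√(4πDt) = √(4π × 0.661 × 196) = 40.35 m, so C_max = 4.29/(0.38 × 12.3 × 40.35) = 0.0227 kg/m³.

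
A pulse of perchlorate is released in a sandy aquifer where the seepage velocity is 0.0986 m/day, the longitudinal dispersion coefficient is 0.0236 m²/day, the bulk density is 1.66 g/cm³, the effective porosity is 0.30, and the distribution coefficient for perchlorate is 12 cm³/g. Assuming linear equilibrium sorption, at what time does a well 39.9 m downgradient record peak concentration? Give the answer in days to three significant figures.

Retardation factor R = 1 + ρ_b·K_d/n = 1 + 1.66 × 12/0.30 = 67.40.
Sorption retards both mechanisms: v_R = v/R = 0.001463 m/day, D_R = D/R = 0.0003501 m²/day.
Peak time from v_R²t² + 2D_R t − x² = 0: t = (√(D_R² + v_R²x²) − D_R)/v_R².
√(D_R² + v_R²x²) = √(0.0003501² + 0.001463² × 39.9²) = 0.05837; v_R² = 2.140e-06.
t = (0.05837 − 0.0003501)/2.140e-06 = 27100 days.

27100 days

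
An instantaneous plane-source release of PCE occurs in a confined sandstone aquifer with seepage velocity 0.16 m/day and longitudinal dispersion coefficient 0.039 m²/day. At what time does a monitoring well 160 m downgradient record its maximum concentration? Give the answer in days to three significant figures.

For the 1D instantaneous-source solution, setting ∂C/∂t = 0 at fixed x gives v²t² + 2Dt − x² = 0, so t = (√(D² + v²x²) − D)/v².
√(D² + v²x²) = √(0.039² + 0.16² × 160²) = 25.60; v² = 0.0256.
t = (25.60 − 0.039)/0.0256 = 998 days (vs. the pure-advection estimate x/v = 1000 d).

998 days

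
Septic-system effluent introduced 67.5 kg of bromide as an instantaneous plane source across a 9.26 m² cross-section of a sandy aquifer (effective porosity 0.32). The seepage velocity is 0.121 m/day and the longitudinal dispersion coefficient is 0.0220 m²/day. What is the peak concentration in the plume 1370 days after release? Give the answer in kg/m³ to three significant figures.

The peak of an instantaneous 1D plume sits at x = vt; there the Gaussian factor is 1 and C_max = M/(n_e·A·√(4πDt)), where n_e·A is the pore area the mass is dissolved in.
√(4πDt) = √(4π × 0.0220 × 1370) = 19.46 m, so C_max = 67.5/(0.32 × 9.26 × 19.46) = 1.17 kg/m³.

1.17 kg/m³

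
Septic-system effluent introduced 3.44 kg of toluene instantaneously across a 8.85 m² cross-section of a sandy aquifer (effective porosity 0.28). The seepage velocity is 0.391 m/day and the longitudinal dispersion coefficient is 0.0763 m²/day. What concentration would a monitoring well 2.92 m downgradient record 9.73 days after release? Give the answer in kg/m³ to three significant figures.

0.349 kg/m³

For an instantaneous plane source, C(x,t) = M/(n_e·A·√(4πDt)) · exp(−(x−vt)²/(4Dt)), with n_e·A the pore (flow) area.
Plume center vt = 0.391 × 9.73 = 3.80443 m, so the well at 2.92 m is 0.88443 m upgradient of the peak.
√(4πDt) = 3.054 m, giving peak height M/(n_e·A·√(4πDt)) = 3.44/(0.28 × 8.85 × 3.054) = 0.4546 kg/m³.
(x−vt)²/(4Dt) = (-0.88443)²/(4 × 0.0763 × 9.73) = 0.2634; exp(−0.2634) = 0.7684.
C = 0.4546 × 0.7684 = 0.349 kg/m³.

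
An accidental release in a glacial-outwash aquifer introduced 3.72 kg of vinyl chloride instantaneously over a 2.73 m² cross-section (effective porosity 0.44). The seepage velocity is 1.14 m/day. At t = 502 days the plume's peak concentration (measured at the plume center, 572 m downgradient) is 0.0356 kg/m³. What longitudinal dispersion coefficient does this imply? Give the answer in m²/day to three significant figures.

1.20 m²/day

At the plume center C_max = M/(n_e·A·√(4πDt)), so D = M²/(4πt·(n_e·A·C_max)²).
n_e·A·C_max = 0.44 × 2.73 × 0.0356 = 0.04276 kg/m.
D = 3.72²/(4π × 502 × 0.04276²) = 1.20 m²/day.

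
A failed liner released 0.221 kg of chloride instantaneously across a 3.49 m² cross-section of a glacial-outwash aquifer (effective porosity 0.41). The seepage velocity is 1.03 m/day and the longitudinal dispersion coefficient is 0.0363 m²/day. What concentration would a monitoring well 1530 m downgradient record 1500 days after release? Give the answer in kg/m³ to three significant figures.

For an instantaneous plane source, C(x,t) = M/(n_e·A·√(4πDt)) · exp(−(x−vt)²/(4Dt)), with n_e·A the pore (flow) area.
Plume center vt = 1.03 × 1500 = 1545 m, so the well at 1530 m is 15 m upgradient of the peak.
√(4πDt) = 26.16 m, giving peak height M/(n_e·A·√(4πDt)) = 0.221/(0.41 × 3.49 × 26.16) = 0.005904 kg/m³.
(x−vt)²/(4Dt) = (-15)²/(4 × 0.0363 × 1500) = 1.033; exp(−1.033) = 0.3559.
C = 0.005904 × 0.3559 = 0.00210 kg/m³.

0.00210 kg/m³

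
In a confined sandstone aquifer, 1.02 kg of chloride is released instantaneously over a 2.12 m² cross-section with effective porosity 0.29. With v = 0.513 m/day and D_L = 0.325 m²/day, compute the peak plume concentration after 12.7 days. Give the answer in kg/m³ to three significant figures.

0.230 kg/m³

The peak of an instantaneous 1D plume sits at x = vt; there the Gaussian factor is 1 and C_max = M/(n_e·A·√(4πDt)), where n_e·A is the pore area the mass is dissolved in.
√(4πDt) = √(4π × 0.325 × 12.7) = 7.202 m, so C_max = 1.02/(0.29 × 2.12 × 7.202) = 0.230 kg/m³.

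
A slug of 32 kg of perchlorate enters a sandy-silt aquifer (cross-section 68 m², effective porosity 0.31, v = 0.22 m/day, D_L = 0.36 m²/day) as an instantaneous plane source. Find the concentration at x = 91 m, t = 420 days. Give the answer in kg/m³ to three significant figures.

0.0347 kg/m³

For an instantaneous plane source, C(x,t) = M/(n_e·A·√(4πDt)) · exp(−(x−vt)²/(4Dt)), with n_e·A the pore (flow) area.
Plume center vt = 0.22 × 420 = 92.4 m, so the well at 91 m is 1.4 m upgradient of the peak.
√(4πDt) = 43.59 m, giving peak height M/(n_e·A·√(4πDt)) = 32/(0.31 × 68 × 43.59) = 0.03483 kg/m³.
(x−vt)²/(4Dt) = (-1.4)²/(4 × 0.36 × 420) = 0.003241; exp(−0.003241) = 0.9968.
C = 0.03483 × 0.9968 = 0.0347 kg/m³.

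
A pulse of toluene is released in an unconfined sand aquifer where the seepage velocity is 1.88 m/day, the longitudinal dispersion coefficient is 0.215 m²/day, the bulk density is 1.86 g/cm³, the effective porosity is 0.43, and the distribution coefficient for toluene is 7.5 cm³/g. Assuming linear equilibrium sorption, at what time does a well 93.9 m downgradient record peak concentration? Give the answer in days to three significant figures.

Retardation factor R = 1 + ρ_b·K_d/n = 1 + 1.86 × 7.5/0.43 = 33.44.
Sorption retards both mechanisms: v_R = v/R = 0.05622 m/day, D_R = D/R = 0.006429 m²/day.
Peak time from v_R²t² + 2D_R t − x² = 0: t = (√(D_R² + v_R²x²) − D_R)/v_R².
√(D_R² + v_R²x²) = √(0.006429² + 0.05622² × 93.9²) = 5.279; v_R² = 0.003161.
t = (5.279 − 0.006429)/0.003161 = 1670 days.

1670 days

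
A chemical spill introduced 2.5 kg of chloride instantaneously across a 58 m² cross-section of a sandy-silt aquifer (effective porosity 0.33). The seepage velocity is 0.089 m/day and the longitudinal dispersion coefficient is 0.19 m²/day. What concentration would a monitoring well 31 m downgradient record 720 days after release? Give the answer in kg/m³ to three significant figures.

0.000426 kg/m³

For an instantaneous plane source, C(x,t) = M/(n_e·A·√(4πDt)) · exp(−(x−vt)²/(4Dt)), with n_e·A the pore (flow) area.
Plume center vt = 0.089 × 720 = 64.08 m, so the well at 31 m is 33.08 m upgradient of the peak.
√(4πDt) = 41.46 m, giving peak height M/(n_e·A·√(4πDt)) = 2.5/(0.33 × 58 × 41.46) = 0.003150 kg/m³.
(x−vt)²/(4Dt) = (-33.08)²/(4 × 0.19 × 720) = 2.000; exp(−2.000) = 0.1353.
C = 0.003150 × 0.1353 = 0.000426 kg/m³.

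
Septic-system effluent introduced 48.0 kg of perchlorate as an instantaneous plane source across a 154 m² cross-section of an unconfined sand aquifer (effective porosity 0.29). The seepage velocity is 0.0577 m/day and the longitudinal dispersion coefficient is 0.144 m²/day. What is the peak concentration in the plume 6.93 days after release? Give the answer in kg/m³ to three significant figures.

0.304 kg/m³

The peak of an instantaneous 1D plume sits at x = vt; there the Gaussian factor is 1 and C_max = M/(n_e·A·√(4πDt)), where n_e·A is the pore area the mass is dissolved in.
√(4πDt) = √(4π × 0.144 × 6.93) = 3.541 m, so C_max = 48.0/(0.29 × 154 × 3.541) = 0.304 kg/m³.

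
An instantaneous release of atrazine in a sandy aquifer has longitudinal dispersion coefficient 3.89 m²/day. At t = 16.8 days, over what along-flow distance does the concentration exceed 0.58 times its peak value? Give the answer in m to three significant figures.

23.9 m

The plume is Gaussian with σ = √(2Dt) = √(2 × 3.89 × 16.8) = 11.43 m.
C/C_peak = exp(−Δx²/(2σ²)) = 0.58 ⇒ Δx = σ·√(−2 ln 0.58) = 11.43 × 1.044 = 11.93 m.
Width = 2Δx = 23.9 m.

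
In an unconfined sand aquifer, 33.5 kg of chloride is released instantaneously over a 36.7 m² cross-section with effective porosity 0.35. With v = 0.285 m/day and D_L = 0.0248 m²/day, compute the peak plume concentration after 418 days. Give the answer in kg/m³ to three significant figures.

0.229 kg/m³

The peak of an instantaneous 1D plume sits at x = vt; there the Gaussian factor is 1 and C_max = M/(n_e·A·√(4πDt)), where n_e·A is the pore area the mass is dissolved in.
√(4πDt) = √(4π × 0.0248 × 418) = 11.41 m, so C_max = 33.5/(0.35 × 36.7 × 11.41) = 0.229 kg/m³.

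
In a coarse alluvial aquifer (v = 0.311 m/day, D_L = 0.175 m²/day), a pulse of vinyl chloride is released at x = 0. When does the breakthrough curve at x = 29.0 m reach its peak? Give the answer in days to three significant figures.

91.5 days

For the 1D instantaneous-source solution, setting ∂C/∂t = 0 at fixed x gives v²t² + 2Dt − x² = 0, so t = (√(D² + v²x²) − D)/v².
√(D² + v²x²) = √(0.175² + 0.311² × 29.0²) = 9.021; v² = 0.096721.
t = (9.021 − 0.175)/0.096721 = 91.5 days (vs. the pure-advection estimate x/v = 93.2 d).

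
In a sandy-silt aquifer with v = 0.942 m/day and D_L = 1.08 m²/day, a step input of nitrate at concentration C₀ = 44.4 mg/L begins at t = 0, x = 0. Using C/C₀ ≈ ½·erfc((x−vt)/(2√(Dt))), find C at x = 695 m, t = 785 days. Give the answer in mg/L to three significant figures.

For a continuous step input, C/C₀ ≈ ½·erfc((x−vt)/(2√(Dt))).
vt = 0.942 × 785 = 739.47 m and 2√(Dt) = 2√(1.08 × 785) = 58.23 m.
Argument (x−vt)/(2√(Dt)) = (695 − 739.47)/58.23 = -0.7637; ½·erfc(-0.7637) = 0.8599.
C = 44.4 × 0.8599 = 38.2 mg/L.

38.2 mg/L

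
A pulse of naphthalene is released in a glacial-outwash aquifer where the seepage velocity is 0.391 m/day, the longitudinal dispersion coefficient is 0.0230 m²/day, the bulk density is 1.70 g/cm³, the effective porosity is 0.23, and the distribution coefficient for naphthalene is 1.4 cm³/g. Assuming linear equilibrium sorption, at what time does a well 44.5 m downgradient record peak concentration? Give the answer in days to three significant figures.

Retardation factor R = 1 + ρ_b·K_d/n = 1 + 1.70 × 1.4/0.23 = 11.35.
Sorption retards both mechanisms: v_R = v/R = 0.03445 m/day, D_R = D/R = 0.002026 m²/day.
Peak time from v_R²t² + 2D_R t − x² = 0: t = (√(D_R² + v_R²x²) − D_R)/v_R².
√(D_R² + v_R²x²) = √(0.002026² + 0.03445² × 44.5²) = 1.533; v_R² = 0.001187.
t = (1.533 − 0.002026)/0.001187 = 1290 days.

1290 days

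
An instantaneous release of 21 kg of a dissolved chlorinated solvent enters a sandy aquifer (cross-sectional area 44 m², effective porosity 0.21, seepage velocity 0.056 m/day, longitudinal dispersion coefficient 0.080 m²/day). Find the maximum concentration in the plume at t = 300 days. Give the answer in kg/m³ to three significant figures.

The peak of an instantaneous 1D plume sits at x = vt; there the Gaussian factor is 1 and C_max = M/(n_e·A·√(4πDt)), where n_e·A is the pore area the mass is dissolved in.
√(4πDt) = √(4π × 0.080 × 300) = 17.37 m, so C_max = 21/(0.21 × 44 × 17.37) = 0.131 kg/m³.

0.131 kg/m³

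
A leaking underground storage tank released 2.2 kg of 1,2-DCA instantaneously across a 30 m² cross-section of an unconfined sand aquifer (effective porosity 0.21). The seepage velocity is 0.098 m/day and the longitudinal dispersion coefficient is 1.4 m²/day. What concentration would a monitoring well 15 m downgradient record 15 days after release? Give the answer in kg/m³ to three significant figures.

For an instantaneous plane source, C(x,t) = M/(n_e·A·√(4πDt)) · exp(−(x−vt)²/(4Dt)), with n_e·A the pore (flow) area.
Plume center vt = 0.098 × 15 = 1.47 m, so the well at 15 m is 13.53 m downgradient of the peak.
√(4πDt) = 16.24 m, giving peak height M/(n_e·A·√(4πDt)) = 2.2/(0.21 × 30 × 16.24) = 0.02150 kg/m³.
(x−vt)²/(4Dt) = (13.53)²/(4 × 1.4 × 15) = 2.179; exp(−2.179) = 0.1132.
C = 0.02150 × 0.1132 = 0.00243 kg/m³.

0.00243 kg/m³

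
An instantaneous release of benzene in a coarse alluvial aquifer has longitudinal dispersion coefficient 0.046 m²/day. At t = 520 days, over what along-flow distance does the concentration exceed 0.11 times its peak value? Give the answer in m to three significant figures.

The plume is Gaussian with σ = √(2Dt) = √(2 × 0.046 × 520) = 6.917 m.
C/C_peak = exp(−Δx²/(2σ²)) = 0.11 ⇒ Δx = σ·√(−2 ln 0.11) = 6.917 × 2.101 = 14.53 m.
Width = 2Δx = 29.1 m.

29.1 m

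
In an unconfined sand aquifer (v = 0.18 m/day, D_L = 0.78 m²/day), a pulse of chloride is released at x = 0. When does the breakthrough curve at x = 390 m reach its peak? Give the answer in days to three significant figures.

For the 1D instantaneous-source solution, setting ∂C/∂t = 0 at fixed x gives v²t² + 2Dt − x² = 0, so t = (√(D² + v²x²) − D)/v².
√(D² + v²x²) = √(0.78² + 0.18² × 390²) = 70.20; v² = 0.0324.
t = (70.20 − 0.78)/0.0324 = 2140 days (vs. the pure-advection estimate x/v = 2170 d).

2140 days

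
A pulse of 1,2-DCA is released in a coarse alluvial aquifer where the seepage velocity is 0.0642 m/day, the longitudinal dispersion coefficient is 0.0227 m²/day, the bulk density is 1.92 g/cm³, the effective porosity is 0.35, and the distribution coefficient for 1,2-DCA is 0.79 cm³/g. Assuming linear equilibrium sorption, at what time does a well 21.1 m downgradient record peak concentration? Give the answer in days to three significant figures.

1720 days

Retardation factor R = 1 + ρ_b·K_d/n = 1 + 1.92 × 0.79/0.35 = 5.334.
Sorption retards both mechanisms: v_R = v/R = 0.01204 m/day, D_R = D/R = 0.004256 m²/day.
Peak time from v_R²t² + 2D_R t − x² = 0: t = (√(D_R² + v_R²x²) − D_R)/v_R².
√(D_R² + v_R²x²) = √(0.004256² + 0.01204² × 21.1²) = 0.2541; v_R² = 0.0001450.
t = (0.2541 − 0.004256)/0.0001450 = 1720 days.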